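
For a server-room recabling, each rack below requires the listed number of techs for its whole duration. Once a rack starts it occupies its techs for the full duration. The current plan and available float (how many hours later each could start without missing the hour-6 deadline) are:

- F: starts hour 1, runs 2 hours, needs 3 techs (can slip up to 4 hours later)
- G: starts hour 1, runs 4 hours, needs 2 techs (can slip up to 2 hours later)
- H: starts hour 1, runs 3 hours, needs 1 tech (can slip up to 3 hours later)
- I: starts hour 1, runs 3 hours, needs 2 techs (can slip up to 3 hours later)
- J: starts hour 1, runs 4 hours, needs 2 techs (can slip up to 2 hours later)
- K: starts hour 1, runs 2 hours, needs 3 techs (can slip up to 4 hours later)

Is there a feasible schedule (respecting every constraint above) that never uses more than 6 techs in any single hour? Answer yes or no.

Total tech-hours = 37; over 6 hours the average is 37/6 > 6, so some hour must exceed 6.

no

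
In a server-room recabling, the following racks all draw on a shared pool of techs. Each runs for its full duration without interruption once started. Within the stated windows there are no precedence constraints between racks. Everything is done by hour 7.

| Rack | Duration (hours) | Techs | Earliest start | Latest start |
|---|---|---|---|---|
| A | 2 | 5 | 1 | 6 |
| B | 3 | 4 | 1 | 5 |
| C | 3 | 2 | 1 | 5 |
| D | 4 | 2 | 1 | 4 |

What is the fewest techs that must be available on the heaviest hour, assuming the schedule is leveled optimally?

Early-start (A@1, B@1, C@1, D@1) gives peak 13: h1:13  h2:13  h3:8  h4:2  h5:0  h6:0  h7:0.
Shift B→3, D→4.
Schedule A@1, B@3, C@1, D@4: h1:7  h2:7  h3:6  h4:6  h5:6  h6:2  h7:2 — peak 7.

7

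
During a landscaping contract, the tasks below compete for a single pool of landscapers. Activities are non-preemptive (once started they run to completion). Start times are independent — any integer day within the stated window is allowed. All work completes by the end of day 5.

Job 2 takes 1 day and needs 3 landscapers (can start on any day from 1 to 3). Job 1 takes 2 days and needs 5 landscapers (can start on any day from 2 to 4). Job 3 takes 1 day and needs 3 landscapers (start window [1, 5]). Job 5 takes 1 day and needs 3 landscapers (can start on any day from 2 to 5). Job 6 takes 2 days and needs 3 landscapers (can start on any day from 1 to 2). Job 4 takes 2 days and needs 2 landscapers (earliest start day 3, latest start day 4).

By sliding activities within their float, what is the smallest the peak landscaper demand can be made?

Early-start (Job 2@1, Job 1@2, Job 3@1, Job 5@2, Job 6@1, Job 4@3) gives peak 11: d1:9  d2:11  d3:7  d4:2  d5:0.
Shift Job 1→3, Job 3→2, Job 5→5.
Schedule Job 2@1, Job 1@3, Job 3@2, Job 5@5, Job 6@1, Job 4@3: d1:6  d2:6  d3:7  d4:7  d5:3 — peak 7.

7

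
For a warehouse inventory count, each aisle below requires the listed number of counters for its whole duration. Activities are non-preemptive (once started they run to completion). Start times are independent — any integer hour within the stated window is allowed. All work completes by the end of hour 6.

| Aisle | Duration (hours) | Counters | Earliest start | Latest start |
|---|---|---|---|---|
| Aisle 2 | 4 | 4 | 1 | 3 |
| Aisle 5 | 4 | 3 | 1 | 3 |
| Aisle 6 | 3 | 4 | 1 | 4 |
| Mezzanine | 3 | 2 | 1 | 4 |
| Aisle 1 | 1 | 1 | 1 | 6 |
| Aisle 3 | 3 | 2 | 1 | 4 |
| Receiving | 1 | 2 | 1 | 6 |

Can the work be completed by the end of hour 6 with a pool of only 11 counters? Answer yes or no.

yes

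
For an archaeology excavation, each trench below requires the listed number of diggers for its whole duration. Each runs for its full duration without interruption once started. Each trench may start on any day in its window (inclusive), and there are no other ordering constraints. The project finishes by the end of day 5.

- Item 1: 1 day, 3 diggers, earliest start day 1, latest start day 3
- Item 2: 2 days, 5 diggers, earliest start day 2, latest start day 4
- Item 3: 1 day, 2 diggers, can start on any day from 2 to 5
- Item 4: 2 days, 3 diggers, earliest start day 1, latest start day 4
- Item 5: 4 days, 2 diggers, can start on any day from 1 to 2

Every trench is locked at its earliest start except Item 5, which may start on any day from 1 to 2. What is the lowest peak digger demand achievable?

Item 5@1: d1:8  d2:12  d3:7  d4:2  d5:0 → peak 12
Item 5@2: d1:6  d2:12  d3:7  d4:2  d5:2 → peak 12
Best is Item 5@1, peak 12.

12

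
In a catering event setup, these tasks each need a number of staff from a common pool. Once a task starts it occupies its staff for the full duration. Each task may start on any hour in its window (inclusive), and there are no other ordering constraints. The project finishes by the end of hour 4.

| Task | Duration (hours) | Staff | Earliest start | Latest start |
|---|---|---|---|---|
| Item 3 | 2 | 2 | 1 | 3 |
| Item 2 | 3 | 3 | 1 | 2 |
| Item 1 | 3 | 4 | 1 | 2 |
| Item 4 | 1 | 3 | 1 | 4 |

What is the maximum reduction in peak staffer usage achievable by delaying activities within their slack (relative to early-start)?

3

Early-start peak: h1:12  h2:9  h3:7  h4:0 ⇒ 12.
Leveled (Item 3@1, Item 2@1, Item 1@1, Item 4@4): h1:9  h2:9  h3:7  h4:3 ⇒ 9.
Reduction 12 − 9 = 3.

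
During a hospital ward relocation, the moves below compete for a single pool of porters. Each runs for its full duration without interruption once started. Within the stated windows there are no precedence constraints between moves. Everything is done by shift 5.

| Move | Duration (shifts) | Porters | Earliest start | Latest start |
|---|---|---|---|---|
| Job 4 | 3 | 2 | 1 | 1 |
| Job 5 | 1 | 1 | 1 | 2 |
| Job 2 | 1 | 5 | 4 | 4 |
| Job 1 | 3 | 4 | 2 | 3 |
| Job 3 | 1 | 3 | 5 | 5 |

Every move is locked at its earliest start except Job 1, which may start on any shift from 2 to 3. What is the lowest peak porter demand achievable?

9

Job 1@2: s1:3  s2:6  s3:6  s4:9  s5:3 → peak 9
Job 1@3: s1:3  s2:2  s3:6  s4:9  s5:7 → peak 9
Best is Job 1@2, peak 9.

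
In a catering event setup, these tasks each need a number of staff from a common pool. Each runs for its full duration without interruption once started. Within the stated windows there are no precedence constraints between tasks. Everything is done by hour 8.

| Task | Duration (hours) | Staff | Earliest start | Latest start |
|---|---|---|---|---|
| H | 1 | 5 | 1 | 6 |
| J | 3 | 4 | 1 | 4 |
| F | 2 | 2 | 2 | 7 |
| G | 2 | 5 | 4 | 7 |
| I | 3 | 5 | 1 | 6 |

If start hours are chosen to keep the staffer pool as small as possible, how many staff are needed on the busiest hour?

Early-start (H@1, J@1, F@2, G@4, I@1) gives peak 14: h1:14  h2:11  h3:11  h4:5  h5:5  h6:0  h7:0  h8:0.
Shift I→6.
Schedule H@1, J@1, F@2, G@4, I@6: h1:9  h2:6  h3:6  h4:5  h5:5  h6:5  h7:5  h8:5 — peak 9.

9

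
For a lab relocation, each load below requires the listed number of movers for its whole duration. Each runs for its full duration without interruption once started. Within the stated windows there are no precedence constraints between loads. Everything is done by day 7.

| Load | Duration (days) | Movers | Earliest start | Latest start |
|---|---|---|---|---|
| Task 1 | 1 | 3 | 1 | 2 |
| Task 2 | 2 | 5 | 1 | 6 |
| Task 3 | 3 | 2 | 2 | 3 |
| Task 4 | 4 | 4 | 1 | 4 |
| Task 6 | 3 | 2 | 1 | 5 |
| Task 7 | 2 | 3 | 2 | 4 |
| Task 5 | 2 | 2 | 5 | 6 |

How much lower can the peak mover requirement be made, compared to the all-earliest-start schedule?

8

Early-start peak: d1:14  d2:16  d3:11  d4:6  d5:2  d6:2  d7:0 ⇒ 16.
Leveled (Task 1@1, Task 2@1, Task 3@3, Task 4@4, Task 6@3, Task 7@2, Task 5@6): d1:8  d2:8  d3:7  d4:8  d5:8  d6:6  d7:6 ⇒ 8.
Reduction 16 − 8 = 8.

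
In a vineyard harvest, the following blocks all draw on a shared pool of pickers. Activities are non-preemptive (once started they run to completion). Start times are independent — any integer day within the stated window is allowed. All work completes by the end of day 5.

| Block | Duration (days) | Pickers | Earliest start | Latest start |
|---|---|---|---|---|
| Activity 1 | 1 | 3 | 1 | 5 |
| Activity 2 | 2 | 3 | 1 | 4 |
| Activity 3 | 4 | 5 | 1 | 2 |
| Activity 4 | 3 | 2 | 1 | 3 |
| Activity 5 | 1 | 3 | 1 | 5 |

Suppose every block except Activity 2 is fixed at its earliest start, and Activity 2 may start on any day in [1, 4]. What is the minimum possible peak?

Activity 2@1: d1:16  d2:10  d3:7  d4:5  d5:0 → peak 16
Activity 2@2: d1:13  d2:10  d3:10  d4:5  d5:0 → peak 13
Activity 2@3: d1:13  d2:7  d3:10  d4:8  d5:0 → peak 13
Activity 2@4: d1:13  d2:7  d3:7  d4:8  d5:3 → peak 13
Best is Activity 2@2, peak 13.

13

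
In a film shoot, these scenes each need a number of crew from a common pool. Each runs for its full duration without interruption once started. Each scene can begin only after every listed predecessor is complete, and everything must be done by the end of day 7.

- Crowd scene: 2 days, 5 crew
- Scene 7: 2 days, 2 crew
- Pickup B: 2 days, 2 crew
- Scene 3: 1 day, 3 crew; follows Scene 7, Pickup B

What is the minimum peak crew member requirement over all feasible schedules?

5

Early-start (Crowd scene@1, Scene 7@1, Pickup B@1, Scene 3@3) gives peak 9: d1:9  d2:9  d3:3  d4:0  d5:0  d6:0  d7:0.
Shift Scene 7→3, Pickup B→3, Scene 3→5.
Schedule Crowd scene@1, Scene 7@3, Pickup B@3, Scene 3@5: d1:5  d2:5  d3:4  d4:4  d5:3  d6:0  d7:0 — peak 5.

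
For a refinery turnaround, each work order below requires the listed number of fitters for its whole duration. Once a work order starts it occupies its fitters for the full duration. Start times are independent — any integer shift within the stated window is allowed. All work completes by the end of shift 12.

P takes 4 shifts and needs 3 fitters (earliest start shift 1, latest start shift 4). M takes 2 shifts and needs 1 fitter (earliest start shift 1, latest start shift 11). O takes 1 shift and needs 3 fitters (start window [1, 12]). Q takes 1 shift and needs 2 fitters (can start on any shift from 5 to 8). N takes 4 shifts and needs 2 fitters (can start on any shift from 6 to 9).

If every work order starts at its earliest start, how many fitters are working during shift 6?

At early start, shift 6 has: N.
Demand: 2 = 2.

2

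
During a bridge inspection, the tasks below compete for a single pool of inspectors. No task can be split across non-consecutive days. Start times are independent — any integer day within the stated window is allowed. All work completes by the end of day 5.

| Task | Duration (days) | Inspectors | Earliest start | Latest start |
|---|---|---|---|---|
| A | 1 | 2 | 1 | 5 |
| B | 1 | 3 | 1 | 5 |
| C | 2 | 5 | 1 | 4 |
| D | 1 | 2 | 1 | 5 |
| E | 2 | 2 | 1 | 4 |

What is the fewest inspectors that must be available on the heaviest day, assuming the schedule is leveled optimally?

Early-start (A@1, B@1, C@1, D@1, E@1) gives peak 14: d1:14  d2:7  d3:0  d4:0  d5:0.
Shift C→2, D→4, E→4.
Schedule A@1, B@1, C@2, D@4, E@4: d1:5  d2:5  d3:5  d4:4  d5:2 — peak 5.
Total inspector-days = 21 over 5 days ⇒ peak ≥ ⌈21/5⌉ = 5, so 5 is optimal.

5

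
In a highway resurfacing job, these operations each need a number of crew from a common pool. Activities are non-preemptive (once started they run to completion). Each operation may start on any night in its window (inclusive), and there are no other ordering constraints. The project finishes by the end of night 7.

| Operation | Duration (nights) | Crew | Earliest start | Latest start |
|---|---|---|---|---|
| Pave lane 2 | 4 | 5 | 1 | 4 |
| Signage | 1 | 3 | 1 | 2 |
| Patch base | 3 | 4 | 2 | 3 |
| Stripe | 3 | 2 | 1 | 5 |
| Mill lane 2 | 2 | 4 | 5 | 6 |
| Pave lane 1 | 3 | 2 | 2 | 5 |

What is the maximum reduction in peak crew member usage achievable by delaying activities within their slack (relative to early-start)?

4

Early-start peak: n1:10  n2:13  n3:13  n4:11  n5:4  n6:4  n7:0 ⇒ 13.
Leveled (Pave lane 2@1, Signage@1, Patch base@2, Stripe@5, Mill lane 2@5, Pave lane 1@5): n1:8  n2:9  n3:9  n4:9  n5:8  n6:8  n7:4 ⇒ 9.
Reduction 13 − 9 = 4.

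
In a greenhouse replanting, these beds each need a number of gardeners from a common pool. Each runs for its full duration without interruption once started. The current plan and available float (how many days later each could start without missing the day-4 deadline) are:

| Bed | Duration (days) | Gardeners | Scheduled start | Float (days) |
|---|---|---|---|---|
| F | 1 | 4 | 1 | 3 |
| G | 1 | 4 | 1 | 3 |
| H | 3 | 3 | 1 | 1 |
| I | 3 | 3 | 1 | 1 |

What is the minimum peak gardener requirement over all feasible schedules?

7

Early-start (F@1, G@1, H@1, I@1) gives peak 14: d1:14  d2:6  d3:6  d4:0.
Shift G→4, I→2.
Schedule F@1, G@4, H@1, I@2: d1:7  d2:6  d3:6  d4:7 — peak 7.
Total gardener-days = 26 over 4 days ⇒ peak ≥ ⌈26/4⌉ = 7, so 7 is optimal.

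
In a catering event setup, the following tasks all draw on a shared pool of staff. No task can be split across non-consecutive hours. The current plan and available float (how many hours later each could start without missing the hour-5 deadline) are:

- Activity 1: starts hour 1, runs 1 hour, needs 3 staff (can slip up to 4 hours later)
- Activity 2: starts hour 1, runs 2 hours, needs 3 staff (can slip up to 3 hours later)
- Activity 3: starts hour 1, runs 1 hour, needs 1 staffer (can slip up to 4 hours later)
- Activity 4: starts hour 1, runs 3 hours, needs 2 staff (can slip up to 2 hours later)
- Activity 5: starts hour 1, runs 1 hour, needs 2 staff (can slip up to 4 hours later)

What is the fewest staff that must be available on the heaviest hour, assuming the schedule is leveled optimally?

5

Early-start (Activity 1@1, Activity 2@1, Activity 3@1, Activity 4@1, Activity 5@1) gives peak 11: h1:11  h2:5  h3:2  h4:0  h5:0.
Shift Activity 2→2, Activity 4→2, Activity 5→4.
Schedule Activity 1@1, Activity 2@2, Activity 3@1, Activity 4@2, Activity 5@4: h1:4  h2:5  h3:5  h4:4  h5:0 — peak 5.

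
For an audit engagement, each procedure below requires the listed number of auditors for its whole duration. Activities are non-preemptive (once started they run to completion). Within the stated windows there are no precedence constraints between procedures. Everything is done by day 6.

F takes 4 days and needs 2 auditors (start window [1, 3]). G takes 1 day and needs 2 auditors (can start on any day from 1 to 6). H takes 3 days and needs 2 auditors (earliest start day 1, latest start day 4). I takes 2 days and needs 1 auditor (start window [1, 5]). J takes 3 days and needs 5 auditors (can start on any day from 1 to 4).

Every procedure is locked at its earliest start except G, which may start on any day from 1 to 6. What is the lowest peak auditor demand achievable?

10

G@1: d1:12  d2:10  d3:9  d4:2  d5:0  d6:0 → peak 12
G@2: d1:10  d2:12  d3:9  d4:2  d5:0  d6:0 → peak 12
G@3: d1:10  d2:10  d3:11  d4:2  d5:0  d6:0 → peak 11
G@4: d1:10  d2:10  d3:9  d4:4  d5:0  d6:0 → peak 10
G@5: d1:10  d2:10  d3:9  d4:2  d5:2  d6:0 → peak 10
G@6: d1:10  d2:10  d3:9  d4:2  d5:0  d6:2 → peak 10
Best is G@4, peak 10.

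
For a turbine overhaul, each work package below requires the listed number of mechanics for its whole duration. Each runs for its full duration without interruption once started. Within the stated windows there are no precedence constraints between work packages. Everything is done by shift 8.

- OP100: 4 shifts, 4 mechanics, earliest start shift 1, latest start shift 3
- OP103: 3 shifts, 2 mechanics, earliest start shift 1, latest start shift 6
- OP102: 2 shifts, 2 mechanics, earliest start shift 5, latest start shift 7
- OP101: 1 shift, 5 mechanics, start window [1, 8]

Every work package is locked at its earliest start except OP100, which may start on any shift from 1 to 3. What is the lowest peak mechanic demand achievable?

7

OP100@1: s1:11  s2:6  s3:6  s4:4  s5:2  s6:2  s7:0  s8:0 → peak 11
OP100@2: s1:7  s2:6  s3:6  s4:4  s5:6  s6:2  s7:0  s8:0 → peak 7
OP100@3: s1:7  s2:2  s3:6  s4:4  s5:6  s6:6  s7:0  s8:0 → peak 7
Best is OP100@2, peak 7.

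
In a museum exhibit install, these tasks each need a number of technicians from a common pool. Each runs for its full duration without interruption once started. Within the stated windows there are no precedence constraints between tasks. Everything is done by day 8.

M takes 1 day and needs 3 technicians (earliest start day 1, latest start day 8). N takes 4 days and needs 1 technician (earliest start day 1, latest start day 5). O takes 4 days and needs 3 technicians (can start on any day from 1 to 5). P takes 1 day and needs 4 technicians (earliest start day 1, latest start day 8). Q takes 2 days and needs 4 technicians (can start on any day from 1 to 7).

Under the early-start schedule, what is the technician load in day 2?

At early start, day 2 has: N, O, Q.
Demand: 1 + 3 + 4 = 8.

8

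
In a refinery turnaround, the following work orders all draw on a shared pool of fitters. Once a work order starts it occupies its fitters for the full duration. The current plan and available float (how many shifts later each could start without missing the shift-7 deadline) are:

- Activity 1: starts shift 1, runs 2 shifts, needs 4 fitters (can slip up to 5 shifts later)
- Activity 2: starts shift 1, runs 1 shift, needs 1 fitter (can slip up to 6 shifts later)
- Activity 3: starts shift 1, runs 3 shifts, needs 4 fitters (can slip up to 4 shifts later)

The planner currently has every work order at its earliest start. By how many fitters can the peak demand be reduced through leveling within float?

5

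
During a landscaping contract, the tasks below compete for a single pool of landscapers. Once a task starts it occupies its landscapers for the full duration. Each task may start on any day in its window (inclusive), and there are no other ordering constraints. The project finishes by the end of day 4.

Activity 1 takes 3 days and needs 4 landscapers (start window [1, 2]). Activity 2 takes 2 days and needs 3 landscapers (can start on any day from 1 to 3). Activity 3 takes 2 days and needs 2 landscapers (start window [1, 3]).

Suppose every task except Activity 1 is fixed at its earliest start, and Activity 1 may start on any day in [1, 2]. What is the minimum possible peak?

Activity 1@1: d1:9  d2:9  d3:4  d4:0 → peak 9
Activity 1@2: d1:5  d2:9  d3:4  d4:4 → peak 9
Best is Activity 1@1, peak 9.

9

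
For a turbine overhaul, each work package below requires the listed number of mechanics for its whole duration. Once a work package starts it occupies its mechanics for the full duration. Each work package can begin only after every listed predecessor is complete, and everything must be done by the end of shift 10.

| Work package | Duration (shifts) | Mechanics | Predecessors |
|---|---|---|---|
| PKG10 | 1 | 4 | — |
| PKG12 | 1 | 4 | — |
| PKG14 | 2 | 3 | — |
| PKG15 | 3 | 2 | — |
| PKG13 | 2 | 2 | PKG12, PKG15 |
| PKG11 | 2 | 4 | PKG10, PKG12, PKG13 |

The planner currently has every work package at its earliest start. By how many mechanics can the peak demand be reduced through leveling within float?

8

Early-start peak: s1:13  s2:5  s3:2  s4:2  s5:2  s6:4  s7:4  s8:0  s9:0  s10:0 ⇒ 13.
Leveled (PKG10@1, PKG12@2, PKG14@3, PKG15@3, PKG13@6, PKG11@8): s1:4  s2:4  s3:5  s4:5  s5:2  s6:2  s7:2  s8:4  s9:4  s10:0 ⇒ 5.
Reduction 13 − 5 = 8.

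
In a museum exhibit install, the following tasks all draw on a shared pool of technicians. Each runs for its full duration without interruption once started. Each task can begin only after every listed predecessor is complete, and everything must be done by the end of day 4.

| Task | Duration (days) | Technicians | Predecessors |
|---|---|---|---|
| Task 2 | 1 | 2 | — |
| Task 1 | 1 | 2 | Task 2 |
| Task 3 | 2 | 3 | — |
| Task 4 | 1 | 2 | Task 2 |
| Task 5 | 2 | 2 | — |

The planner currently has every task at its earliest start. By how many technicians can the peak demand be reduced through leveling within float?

4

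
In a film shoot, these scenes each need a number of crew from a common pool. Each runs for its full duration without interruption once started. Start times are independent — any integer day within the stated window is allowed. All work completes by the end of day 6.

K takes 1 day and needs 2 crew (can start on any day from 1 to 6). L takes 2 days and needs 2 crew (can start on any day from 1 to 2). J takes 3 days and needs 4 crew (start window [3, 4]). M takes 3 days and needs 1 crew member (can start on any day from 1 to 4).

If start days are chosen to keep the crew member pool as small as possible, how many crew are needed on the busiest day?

4

Early-start (K@1, L@1, J@3, M@1) gives peak 5: d1:5  d2:3  d3:5  d4:4  d5:4  d6:0.
Shift L→2, J→4.
Schedule K@1, L@2, J@4, M@1: d1:3  d2:3  d3:3  d4:4  d5:4  d6:4 — peak 4.
Total crew member-days = 21 over 6 days ⇒ peak ≥ ⌈21/6⌉ = 4, so 4 is optimal.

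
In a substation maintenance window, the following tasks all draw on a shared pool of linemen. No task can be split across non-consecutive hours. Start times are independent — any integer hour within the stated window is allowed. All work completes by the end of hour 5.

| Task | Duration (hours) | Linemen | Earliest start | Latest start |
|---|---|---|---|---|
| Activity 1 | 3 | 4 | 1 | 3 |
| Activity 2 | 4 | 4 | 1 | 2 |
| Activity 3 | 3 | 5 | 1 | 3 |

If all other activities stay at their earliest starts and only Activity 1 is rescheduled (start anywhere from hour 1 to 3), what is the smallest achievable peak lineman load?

13

Activity 1@1: h1:13  h2:13  h3:13  h4:4  h5:0 → peak 13
Activity 1@2: h1:9  h2:13  h3:13  h4:8  h5:0 → peak 13
Activity 1@3: h1:9  h2:9  h3:13  h4:8  h5:4 → peak 13
Best is Activity 1@1, peak 13.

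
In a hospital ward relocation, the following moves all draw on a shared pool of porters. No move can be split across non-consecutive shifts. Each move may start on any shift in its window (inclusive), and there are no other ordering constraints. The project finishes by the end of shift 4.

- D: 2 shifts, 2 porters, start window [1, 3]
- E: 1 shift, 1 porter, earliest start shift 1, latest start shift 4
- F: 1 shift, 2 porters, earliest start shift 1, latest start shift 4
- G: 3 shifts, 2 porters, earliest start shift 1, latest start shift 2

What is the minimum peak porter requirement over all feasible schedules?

Early-start (D@1, E@1, F@1, G@1) gives peak 7: s1:7  s2:4  s3:2  s4:0.
Shift F→3, G→2.
Schedule D@1, E@1, F@3, G@2: s1:3  s2:4  s3:4  s4:2 — peak 4.
Total porter-shifts = 13 over 4 shifts ⇒ peak ≥ ⌈13/4⌉ = 4, so 4 is optimal.

4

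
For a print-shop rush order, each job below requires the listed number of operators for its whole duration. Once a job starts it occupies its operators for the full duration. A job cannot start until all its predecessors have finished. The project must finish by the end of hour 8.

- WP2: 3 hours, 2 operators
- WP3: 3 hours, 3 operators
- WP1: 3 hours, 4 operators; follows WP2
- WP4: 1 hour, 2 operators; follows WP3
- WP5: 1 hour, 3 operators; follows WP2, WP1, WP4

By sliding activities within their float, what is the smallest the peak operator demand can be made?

5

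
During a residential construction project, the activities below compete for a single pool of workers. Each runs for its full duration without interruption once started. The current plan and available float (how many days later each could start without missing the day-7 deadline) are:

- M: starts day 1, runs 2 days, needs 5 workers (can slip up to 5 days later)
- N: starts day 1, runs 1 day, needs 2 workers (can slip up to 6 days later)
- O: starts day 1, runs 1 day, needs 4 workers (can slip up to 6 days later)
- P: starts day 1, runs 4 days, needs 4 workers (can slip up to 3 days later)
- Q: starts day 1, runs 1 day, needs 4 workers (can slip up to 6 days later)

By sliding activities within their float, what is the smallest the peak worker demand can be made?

8

Early-start (M@1, N@1, O@1, P@1, Q@1) gives peak 19: d1:19  d2:9  d3:4  d4:4  d5:0  d6:0  d7:0.
Shift O→3, P→3, Q→4.
Schedule M@1, N@1, O@3, P@3, Q@4: d1:7  d2:5  d3:8  d4:8  d5:4  d6:4  d7:0 — peak 8.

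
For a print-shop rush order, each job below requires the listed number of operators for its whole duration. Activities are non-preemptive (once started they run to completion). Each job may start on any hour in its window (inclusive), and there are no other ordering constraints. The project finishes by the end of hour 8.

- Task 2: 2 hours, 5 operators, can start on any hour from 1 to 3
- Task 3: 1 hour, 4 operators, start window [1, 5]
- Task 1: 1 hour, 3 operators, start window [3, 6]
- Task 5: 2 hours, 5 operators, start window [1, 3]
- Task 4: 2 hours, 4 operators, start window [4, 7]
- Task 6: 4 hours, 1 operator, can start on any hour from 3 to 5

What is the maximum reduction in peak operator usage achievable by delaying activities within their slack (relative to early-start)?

Early-start peak: h1:14  h2:10  h3:4  h4:5  h5:5  h6:1  h7:0  h8:0 ⇒ 14.
Leveled (Task 2@1, Task 3@5, Task 1@6, Task 5@3, Task 4@7, Task 6@5): h1:5  h2:5  h3:5  h4:5  h5:5  h6:4  h7:5  h8:5 ⇒ 5.
Reduction 14 − 5 = 9.

9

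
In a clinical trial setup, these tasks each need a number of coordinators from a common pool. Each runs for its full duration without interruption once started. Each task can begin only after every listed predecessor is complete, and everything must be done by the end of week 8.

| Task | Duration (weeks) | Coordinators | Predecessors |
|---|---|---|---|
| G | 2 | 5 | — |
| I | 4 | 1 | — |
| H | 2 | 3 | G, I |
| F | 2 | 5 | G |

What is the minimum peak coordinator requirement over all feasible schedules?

6

Schedule G@1, I@1, H@5, F@3: w1:6  w2:6  w3:6  w4:6  w5:3  w6:3  w7:0  w8:0 — peak 6.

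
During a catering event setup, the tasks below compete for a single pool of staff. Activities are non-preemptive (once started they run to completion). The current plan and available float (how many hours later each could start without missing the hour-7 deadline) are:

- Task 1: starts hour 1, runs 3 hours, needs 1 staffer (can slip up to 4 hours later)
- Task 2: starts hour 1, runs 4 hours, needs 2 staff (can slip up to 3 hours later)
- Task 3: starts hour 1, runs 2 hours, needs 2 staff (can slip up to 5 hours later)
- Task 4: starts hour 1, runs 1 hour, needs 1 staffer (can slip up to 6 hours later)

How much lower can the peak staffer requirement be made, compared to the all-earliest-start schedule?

3

Early-start peak: h1:6  h2:5  h3:3  h4:2  h5:0  h6:0  h7:0 ⇒ 6.
Leveled (Task 1@1, Task 2@1, Task 3@5, Task 4@4): h1:3  h2:3  h3:3  h4:3  h5:2  h6:2  h7:0 ⇒ 3.
Reduction 6 − 3 = 3.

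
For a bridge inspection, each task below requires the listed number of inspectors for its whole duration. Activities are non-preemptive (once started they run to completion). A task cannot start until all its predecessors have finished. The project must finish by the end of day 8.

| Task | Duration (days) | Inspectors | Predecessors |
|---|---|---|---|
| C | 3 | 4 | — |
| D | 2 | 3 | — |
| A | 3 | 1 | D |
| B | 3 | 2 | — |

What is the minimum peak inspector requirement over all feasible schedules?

4

Early-start (C@1, D@1, A@3, B@1) gives peak 9: d1:9  d2:9  d3:7  d4:1  d5:1  d6:0  d7:0  d8:0.
Shift D→4, A→6, B→6.
Schedule C@1, D@4, A@6, B@6: d1:4  d2:4  d3:4  d4:3  d5:3  d6:3  d7:3  d8:3 — peak 4.
Total inspector-days = 27 over 8 days ⇒ peak ≥ ⌈27/8⌉ = 4, so 4 is optimal.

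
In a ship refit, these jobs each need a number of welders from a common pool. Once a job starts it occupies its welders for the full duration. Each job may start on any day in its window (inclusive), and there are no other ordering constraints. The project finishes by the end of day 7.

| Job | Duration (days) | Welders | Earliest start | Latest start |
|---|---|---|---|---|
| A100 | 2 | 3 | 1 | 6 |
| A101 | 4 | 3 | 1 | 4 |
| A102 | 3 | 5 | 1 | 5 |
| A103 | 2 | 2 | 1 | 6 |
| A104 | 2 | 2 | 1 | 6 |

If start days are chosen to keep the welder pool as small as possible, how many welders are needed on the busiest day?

Early-start (A100@1, A101@1, A102@1, A103@1, A104@1) gives peak 15: d1:15  d2:15  d3:8  d4:3  d5:0  d6:0  d7:0.
Shift A102→5, A103→3, A104→3.
Schedule A100@1, A101@1, A102@5, A103@3, A104@3: d1:6  d2:6  d3:7  d4:7  d5:5  d6:5  d7:5 — peak 7.

7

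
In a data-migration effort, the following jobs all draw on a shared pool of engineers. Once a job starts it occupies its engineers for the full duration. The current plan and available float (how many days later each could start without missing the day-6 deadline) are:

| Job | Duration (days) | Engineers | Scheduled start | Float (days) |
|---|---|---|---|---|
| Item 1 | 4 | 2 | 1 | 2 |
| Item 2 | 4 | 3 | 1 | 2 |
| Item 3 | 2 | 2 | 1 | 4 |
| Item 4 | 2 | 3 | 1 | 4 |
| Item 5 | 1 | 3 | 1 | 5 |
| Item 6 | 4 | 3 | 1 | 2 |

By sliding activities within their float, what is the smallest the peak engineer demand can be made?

Early-start (Item 1@1, Item 2@1, Item 3@1, Item 4@1, Item 5@1, Item 6@1) gives peak 16: d1:16  d2:13  d3:8  d4:8  d5:0  d6:0.
Shift Item 3→5, Item 5→5, Item 6→3.
Schedule Item 1@1, Item 2@1, Item 3@5, Item 4@1, Item 5@5, Item 6@3: d1:8  d2:8  d3:8  d4:8  d5:8  d6:5 — peak 8.
Total engineer-days = 45 over 6 days ⇒ peak ≥ ⌈45/6⌉ = 8, so 8 is optimal.

8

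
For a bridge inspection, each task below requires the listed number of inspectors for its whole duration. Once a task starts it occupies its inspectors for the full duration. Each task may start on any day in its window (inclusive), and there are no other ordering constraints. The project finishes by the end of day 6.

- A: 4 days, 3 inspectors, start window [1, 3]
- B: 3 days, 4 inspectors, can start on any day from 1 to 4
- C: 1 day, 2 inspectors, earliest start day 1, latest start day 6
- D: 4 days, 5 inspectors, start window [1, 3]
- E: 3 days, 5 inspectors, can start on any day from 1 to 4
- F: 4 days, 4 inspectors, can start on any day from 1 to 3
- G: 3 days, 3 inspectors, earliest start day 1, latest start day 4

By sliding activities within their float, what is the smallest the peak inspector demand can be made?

19

Early-start (A@1, B@1, C@1, D@1, E@1, F@1, G@1) gives peak 26: d1:26  d2:24  d3:24  d4:12  d5:0  d6:0.
Shift E→4, F→2.
Schedule A@1, B@1, C@1, D@1, E@4, F@2, G@1: d1:17  d2:19  d3:19  d4:17  d5:9  d6:5 — peak 19.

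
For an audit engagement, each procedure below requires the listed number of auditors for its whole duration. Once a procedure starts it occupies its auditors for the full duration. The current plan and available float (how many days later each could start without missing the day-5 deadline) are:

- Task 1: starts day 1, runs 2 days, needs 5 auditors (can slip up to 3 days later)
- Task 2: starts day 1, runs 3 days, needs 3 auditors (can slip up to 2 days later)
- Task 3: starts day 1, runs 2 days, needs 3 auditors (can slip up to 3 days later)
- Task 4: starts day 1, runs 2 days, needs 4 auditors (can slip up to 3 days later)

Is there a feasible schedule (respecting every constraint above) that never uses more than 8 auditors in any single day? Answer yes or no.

Schedule Task 1@1, Task 2@1, Task 3@3, Task 4@4: d1:8  d2:8  d3:6  d4:7  d5:4 — peak 8 ≤ 8.

yes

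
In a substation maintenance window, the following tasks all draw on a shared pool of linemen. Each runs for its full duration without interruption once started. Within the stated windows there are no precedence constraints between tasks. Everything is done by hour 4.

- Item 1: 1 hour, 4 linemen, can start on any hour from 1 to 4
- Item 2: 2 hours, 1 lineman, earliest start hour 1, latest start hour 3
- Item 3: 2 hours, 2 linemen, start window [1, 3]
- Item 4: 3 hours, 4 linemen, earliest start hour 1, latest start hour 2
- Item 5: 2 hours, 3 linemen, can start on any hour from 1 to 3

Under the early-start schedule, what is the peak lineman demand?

Early-start schedule: Item 1@1, Item 2@1, Item 3@1, Item 4@1, Item 5@1.
Load per hour: hour 1: 14, hour 2: 10, hour 3: 4, hour 4: 0.
Peak is 14.

14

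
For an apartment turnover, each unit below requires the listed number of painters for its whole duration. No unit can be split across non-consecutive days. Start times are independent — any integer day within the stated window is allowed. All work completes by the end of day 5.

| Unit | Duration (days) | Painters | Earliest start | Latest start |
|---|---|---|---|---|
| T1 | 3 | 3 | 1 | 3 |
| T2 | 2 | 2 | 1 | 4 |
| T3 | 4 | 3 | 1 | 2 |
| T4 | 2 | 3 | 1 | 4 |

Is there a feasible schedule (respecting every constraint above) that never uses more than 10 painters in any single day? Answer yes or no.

yes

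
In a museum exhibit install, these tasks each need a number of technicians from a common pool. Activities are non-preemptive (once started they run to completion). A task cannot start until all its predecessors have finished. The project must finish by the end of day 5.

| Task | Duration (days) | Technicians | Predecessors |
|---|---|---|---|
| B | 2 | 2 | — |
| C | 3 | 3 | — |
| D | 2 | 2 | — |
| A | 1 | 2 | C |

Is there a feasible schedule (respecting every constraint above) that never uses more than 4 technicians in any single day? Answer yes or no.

no

The minimum achievable peak is 5; 4 < 5, so no feasible schedule stays within the cap.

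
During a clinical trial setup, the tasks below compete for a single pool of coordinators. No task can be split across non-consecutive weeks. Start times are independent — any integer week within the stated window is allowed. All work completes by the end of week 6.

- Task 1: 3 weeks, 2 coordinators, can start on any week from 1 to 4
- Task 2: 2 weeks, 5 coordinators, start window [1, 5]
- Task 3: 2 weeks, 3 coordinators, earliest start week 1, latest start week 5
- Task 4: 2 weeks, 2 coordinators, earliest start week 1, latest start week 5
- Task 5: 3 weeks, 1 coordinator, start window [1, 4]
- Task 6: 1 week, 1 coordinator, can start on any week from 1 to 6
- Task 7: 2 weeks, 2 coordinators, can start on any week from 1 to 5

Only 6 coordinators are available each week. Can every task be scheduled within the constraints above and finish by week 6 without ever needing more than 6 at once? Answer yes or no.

Schedule Task 1@1, Task 2@5, Task 3@1, Task 4@3, Task 5@4, Task 6@1, Task 7@3: w1:6  w2:5  w3:6  w4:5  w5:6  w6:6 — peak 6 ≤ 6.

yes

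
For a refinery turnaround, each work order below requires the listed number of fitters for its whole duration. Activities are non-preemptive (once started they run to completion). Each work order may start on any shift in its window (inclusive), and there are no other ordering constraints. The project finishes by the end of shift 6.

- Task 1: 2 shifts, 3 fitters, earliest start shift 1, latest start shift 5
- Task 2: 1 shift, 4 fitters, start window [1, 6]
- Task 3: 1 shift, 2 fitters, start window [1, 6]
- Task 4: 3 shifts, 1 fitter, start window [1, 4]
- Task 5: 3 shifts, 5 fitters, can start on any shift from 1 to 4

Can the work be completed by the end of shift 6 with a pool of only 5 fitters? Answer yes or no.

The minimum achievable peak is 6; 5 < 6, so no feasible schedule stays within the cap.

no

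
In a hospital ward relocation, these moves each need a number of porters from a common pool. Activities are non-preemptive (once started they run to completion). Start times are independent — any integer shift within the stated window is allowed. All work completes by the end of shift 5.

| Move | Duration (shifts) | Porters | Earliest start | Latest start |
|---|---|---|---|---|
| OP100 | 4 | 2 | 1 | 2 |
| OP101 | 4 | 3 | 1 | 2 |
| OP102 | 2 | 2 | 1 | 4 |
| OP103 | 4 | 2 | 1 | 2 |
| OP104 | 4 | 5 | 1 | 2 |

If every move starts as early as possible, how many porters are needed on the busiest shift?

14

Early-start schedule: OP100@1, OP101@1, OP102@1, OP103@1, OP104@1.
Load per shift: shift 1: 14, shift 2: 14, shift 3: 12, shift 4: 12, shift 5: 0.
Peak is 14.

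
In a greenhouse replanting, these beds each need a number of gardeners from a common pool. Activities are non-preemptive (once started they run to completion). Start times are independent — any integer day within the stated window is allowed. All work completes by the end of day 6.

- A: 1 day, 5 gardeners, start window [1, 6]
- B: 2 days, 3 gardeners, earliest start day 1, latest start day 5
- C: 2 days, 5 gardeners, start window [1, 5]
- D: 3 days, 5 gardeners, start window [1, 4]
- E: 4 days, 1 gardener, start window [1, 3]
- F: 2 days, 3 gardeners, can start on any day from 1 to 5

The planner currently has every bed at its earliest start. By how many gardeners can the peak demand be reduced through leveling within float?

13

Early-start peak: d1:22  d2:17  d3:6  d4:1  d5:0  d6:0 ⇒ 22.
Leveled (A@1, B@1, C@2, D@4, E@1, F@3): d1:9  d2:9  d3:9  d4:9  d5:5  d6:5 ⇒ 9.
Reduction 22 − 9 = 13.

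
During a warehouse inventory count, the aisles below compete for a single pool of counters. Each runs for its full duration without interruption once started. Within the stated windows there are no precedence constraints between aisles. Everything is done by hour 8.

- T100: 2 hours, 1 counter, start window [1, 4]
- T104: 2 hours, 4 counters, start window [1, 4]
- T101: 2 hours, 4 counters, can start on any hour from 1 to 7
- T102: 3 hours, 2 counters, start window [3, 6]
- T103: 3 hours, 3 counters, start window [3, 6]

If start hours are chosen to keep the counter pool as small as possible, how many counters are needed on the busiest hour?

5

Early-start (T100@1, T104@1, T101@1, T102@3, T103@3) gives peak 9: h1:9  h2:9  h3:5  h4:5  h5:5  h6:0  h7:0  h8:0.
Shift T101→3, T102→5, T103→5.
Schedule T100@1, T104@1, T101@3, T102@5, T103@5: h1:5  h2:5  h3:4  h4:4  h5:5  h6:5  h7:5  h8:0 — peak 5.
Total counter-hours = 33 over 8 hours ⇒ peak ≥ ⌈33/8⌉ = 5, so 5 is optimal.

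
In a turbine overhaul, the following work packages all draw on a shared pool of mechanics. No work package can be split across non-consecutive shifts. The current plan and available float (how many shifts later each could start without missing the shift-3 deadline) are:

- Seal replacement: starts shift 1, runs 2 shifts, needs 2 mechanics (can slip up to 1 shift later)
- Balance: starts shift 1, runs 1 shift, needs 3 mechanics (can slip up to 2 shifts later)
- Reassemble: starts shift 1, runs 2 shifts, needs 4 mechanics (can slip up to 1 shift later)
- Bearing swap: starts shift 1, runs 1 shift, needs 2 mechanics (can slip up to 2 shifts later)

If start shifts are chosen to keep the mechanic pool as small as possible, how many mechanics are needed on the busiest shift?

6

Early-start (Seal replacement@1, Balance@1, Reassemble@1, Bearing swap@1) gives peak 11: s1:11  s2:6  s3:0.
Shift Reassemble→2, Bearing swap→3.
Schedule Seal replacement@1, Balance@1, Reassemble@2, Bearing swap@3: s1:5  s2:6  s3:6 — peak 6.
Total mechanic-shifts = 17 over 3 shifts ⇒ peak ≥ ⌈17/3⌉ = 6, so 6 is optimal.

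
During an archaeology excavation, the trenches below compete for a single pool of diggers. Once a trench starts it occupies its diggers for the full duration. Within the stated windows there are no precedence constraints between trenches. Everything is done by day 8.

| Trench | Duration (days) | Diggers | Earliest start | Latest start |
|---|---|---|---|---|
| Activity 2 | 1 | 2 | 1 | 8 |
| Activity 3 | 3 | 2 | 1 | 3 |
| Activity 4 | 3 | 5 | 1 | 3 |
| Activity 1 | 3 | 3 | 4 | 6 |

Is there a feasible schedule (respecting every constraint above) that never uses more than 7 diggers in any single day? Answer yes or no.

Schedule Activity 2@1, Activity 3@1, Activity 4@2, Activity 1@5: d1:4  d2:7  d3:7  d4:5  d5:3  d6:3  d7:3  d8:0 — peak 7 ≤ 7.

yes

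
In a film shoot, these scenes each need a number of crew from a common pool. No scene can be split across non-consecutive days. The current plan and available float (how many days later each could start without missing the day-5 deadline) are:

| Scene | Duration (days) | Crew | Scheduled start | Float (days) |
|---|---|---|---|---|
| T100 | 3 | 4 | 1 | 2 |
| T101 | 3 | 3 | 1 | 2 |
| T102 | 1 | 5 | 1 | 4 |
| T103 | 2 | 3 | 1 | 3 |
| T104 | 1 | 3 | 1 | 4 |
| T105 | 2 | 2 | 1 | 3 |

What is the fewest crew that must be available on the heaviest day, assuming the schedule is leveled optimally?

9

Early-start (T100@1, T101@1, T102@1, T103@1, T104@1, T105@1) gives peak 20: d1:20  d2:12  d3:7  d4:0  d5:0.
Shift T102→4, T103→4, T104→5.
Schedule T100@1, T101@1, T102@4, T103@4, T104@5, T105@1: d1:9  d2:9  d3:7  d4:8  d5:6 — peak 9.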